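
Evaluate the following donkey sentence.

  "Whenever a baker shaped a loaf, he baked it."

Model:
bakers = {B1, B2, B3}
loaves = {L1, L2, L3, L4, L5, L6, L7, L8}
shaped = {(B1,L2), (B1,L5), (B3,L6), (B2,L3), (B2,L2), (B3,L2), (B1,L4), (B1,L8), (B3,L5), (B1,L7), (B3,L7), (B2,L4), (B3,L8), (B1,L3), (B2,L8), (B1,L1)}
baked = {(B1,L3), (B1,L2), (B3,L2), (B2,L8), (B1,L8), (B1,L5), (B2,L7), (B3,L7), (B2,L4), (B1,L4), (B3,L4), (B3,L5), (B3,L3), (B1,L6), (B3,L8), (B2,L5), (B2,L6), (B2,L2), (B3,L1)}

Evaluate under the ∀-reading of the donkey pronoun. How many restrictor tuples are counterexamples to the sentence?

"it" takes "a loaf" as antecedent — a donkey pronoun bound across the clause boundary.
Strong reading: for every (b,l) with shaped(b,l), baked(b,l).
Restrictor pairs: (B1,L1) ✗  (B1,L2) ✓  (B1,L3) ✓  (B1,L4) ✓  (B1,L5) ✓  (B1,L7) ✗  (B1,L8) ✓  (B2,L2) ✓  (B2,L3) ✗  (B2,L4) ✓  (B2,L8) ✓  (B3,L2) ✓  (B3,L5) ✓  (B3,L6) ✗  (B3,L7) ✓  (B3,L8) ✓
Counterexamples (restrictor pairs failing the scope): 4.

4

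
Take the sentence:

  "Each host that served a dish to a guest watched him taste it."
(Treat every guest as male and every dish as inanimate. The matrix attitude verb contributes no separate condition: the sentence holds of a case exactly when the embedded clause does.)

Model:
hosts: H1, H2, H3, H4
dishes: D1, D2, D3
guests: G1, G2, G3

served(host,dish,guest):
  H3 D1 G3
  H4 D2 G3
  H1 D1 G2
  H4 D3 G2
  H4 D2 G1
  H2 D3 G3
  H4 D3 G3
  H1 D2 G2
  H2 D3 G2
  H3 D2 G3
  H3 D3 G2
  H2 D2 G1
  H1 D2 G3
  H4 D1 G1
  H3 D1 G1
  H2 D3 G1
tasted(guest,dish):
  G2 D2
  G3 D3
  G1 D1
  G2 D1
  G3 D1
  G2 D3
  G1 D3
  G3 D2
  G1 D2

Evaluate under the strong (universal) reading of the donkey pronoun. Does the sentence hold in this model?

"him" takes "a guest" as antecedent and "it" takes "a dish"; both are donkey pronouns co-varying with the restrictor.
Strong reading: for every (h,d,g) with served(h,d,g), tasted(g,d).
Restrictor triples: (H1,D1,G2)→tasted(G2,D1) ✓  (H1,D2,G2)→tasted(G2,D2) ✓  (H1,D2,G3)→tasted(G3,D2) ✓  (H2,D2,G1)→tasted(G1,D2) ✓  (H2,D3,G1)→tasted(G1,D3) ✓  (H2,D3,G2)→tasted(G2,D3) ✓  (H2,D3,G3)→tasted(G3,D3) ✓  (H3,D1,G1)→tasted(G1,D1) ✓  (H3,D1,G3)→tasted(G3,D1) ✓  (H3,D2,G3)→tasted(G3,D2) ✓  (H3,D3,G2)→tasted(G2,D3) ✓  (H4,D1,G1)→tasted(G1,D1) ✓  (H4,D2,G1)→tasted(G1,D2) ✓  (H4,D2,G3)→tasted(G3,D2) ✓  (H4,D3,G2)→tasted(G2,D3) ✓  (H4,D3,G3)→tasted(G3,D3) ✓
Every restrictor triple satisfies the scope.

True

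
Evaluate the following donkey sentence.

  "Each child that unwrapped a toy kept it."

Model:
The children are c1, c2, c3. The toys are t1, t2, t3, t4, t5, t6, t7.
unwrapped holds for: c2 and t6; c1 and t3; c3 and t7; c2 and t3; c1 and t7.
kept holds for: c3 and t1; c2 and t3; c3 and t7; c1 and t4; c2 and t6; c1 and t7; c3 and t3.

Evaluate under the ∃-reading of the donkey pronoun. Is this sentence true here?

True

"it" takes "a toy" as antecedent — a donkey pronoun bound across the clause boundary.
Weak reading: every child c with some unwrapped-toy has at least one unwrapped-toy t such that kept(c,t).
Per child: c1:✓  c2:✓  c3:✓
Every child in the restrictor has a witness.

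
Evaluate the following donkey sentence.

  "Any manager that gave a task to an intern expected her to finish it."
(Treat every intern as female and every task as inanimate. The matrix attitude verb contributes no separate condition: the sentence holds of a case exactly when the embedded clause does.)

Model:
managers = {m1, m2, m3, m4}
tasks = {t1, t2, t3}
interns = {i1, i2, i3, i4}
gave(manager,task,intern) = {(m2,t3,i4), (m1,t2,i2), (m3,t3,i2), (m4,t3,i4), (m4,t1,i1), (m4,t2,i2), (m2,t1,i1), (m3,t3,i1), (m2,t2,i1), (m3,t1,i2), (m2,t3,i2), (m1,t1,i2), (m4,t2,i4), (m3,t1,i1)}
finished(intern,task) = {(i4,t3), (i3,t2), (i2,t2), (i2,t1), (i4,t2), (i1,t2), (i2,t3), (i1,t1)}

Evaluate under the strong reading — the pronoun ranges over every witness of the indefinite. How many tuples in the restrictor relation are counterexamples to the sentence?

1

"her" takes "an intern" as antecedent and "it" takes "a task"; both are donkey pronouns co-varying with the restrictor.
Strong reading: for every (m,t,i) with gave(m,t,i), finished(i,t).
Restrictor triples: (m1,t1,i2)→finished(i2,t1) ✓  (m1,t2,i2)→finished(i2,t2) ✓  (m2,t1,i1)→finished(i1,t1) ✓  (m2,t2,i1)→finished(i1,t2) ✓  (m2,t3,i2)→finished(i2,t3) ✓  (m2,t3,i4)→finished(i4,t3) ✓  (m3,t1,i1)→finished(i1,t1) ✓  (m3,t1,i2)→finished(i2,t1) ✓  (m3,t3,i1)→finished(i1,t3) ✗  (m3,t3,i2)→finished(i2,t3) ✓  (m4,t1,i1)→finished(i1,t1) ✓  (m4,t2,i2)→finished(i2,t2) ✓  (m4,t2,i4)→finished(i4,t2) ✓  (m4,t3,i4)→finished(i4,t3) ✓
Counterexamples (restrictor triples failing the scope): 1.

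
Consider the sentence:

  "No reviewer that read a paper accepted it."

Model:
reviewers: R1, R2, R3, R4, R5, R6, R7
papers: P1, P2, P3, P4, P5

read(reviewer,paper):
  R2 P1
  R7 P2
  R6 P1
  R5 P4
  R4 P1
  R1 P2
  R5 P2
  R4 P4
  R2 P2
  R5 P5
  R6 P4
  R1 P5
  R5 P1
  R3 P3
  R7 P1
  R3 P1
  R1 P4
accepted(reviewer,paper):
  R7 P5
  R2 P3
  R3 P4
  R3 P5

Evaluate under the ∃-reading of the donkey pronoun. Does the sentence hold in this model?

True

"it" takes "a paper" as antecedent — a donkey pronoun bound across the clause boundary.
Truth condition: for no (r,p) with read(r,p) does accepted(r,p) hold.
Restrictor pairs — does the scope hold? (R1,P2):fails  (R1,P4):fails  (R1,P5):fails  (R2,P1):fails  (R2,P2):fails  (R3,P1):fails  (R3,P3):fails  (R4,P1):fails  (R4,P4):fails  (R5,P1):fails  (R5,P2):fails  (R5,P4):fails  (R5,P5):fails  (R6,P1):fails  (R6,P4):fails  (R7,P1):fails  (R7,P2):fails
Scope holds for no restrictor pair, so the sentence is true.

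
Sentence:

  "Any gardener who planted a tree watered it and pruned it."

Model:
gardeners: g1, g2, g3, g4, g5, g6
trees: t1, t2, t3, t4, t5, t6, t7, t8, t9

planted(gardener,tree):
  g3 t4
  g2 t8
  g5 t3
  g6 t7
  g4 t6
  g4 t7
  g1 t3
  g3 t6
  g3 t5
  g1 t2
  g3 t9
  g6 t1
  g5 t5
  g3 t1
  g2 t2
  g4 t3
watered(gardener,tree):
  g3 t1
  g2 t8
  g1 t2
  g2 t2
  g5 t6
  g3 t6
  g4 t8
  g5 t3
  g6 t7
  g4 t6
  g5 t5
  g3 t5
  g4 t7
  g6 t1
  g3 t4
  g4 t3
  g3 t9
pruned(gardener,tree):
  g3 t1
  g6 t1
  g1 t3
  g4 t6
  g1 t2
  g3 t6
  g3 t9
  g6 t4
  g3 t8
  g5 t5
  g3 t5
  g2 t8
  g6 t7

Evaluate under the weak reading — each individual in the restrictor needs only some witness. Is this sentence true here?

"it" takes "a tree" as antecedent — a donkey pronoun bound across the clause boundary.
Weak reading: every gardener g with some planted-tree has at least one planted-tree t such that watered(g,t) ∧ pruned(g,t).
Per gardener: g1:✓  g2:✓  g3:✓  g4:✓  g5:✓  g6:✓
Every gardener in the restrictor has a witness.

True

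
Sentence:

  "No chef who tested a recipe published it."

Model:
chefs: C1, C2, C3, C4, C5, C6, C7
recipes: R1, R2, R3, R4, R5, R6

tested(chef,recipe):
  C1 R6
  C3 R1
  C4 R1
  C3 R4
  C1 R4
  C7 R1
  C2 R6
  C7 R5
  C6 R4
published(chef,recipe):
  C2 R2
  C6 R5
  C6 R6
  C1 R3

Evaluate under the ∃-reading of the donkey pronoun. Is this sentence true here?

True

"it" takes "a recipe" as antecedent — a donkey pronoun bound across the clause boundary.
Truth condition: for no (c,r) with tested(c,r) does published(c,r) hold.
Restrictor pairs — does the scope hold? (C1,R4):fails  (C1,R6):fails  (C2,R6):fails  (C3,R1):fails  (C3,R4):fails  (C4,R1):fails  (C6,R4):fails  (C7,R1):fails  (C7,R5):fails
Scope holds for no restrictor pair, so the sentence is true.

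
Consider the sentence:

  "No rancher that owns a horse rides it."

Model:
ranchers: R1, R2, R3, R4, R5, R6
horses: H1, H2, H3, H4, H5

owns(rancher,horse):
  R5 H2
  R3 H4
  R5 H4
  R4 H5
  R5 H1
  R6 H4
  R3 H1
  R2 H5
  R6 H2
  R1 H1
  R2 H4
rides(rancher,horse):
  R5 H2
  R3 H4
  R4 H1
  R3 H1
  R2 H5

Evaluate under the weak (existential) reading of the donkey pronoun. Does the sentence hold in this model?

"it" takes "a horse" as antecedent — a donkey pronoun bound across the clause boundary.
Truth condition: for no (r,h) with owns(r,h) does rides(r,h) hold.
Restrictor pairs — does the scope hold? (R1,H1):fails  (R2,H4):fails  (R2,H5):holds  (R3,H1):holds  (R3,H4):holds  (R4,H5):fails  (R5,H1):fails  (R5,H2):holds  (R5,H4):fails  (R6,H2):fails  (R6,H4):fails
Scope holds for 4 pair(s), so the sentence is false.

False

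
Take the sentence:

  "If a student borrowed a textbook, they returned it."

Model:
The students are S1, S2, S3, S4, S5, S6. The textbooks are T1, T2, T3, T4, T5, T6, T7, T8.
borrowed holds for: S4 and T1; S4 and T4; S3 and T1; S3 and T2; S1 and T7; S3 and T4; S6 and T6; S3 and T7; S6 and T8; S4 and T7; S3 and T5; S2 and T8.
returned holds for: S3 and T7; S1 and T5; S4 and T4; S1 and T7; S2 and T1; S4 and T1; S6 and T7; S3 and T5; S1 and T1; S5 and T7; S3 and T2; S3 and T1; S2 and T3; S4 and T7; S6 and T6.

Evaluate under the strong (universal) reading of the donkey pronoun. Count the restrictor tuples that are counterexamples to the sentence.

3

"it" takes "a textbook" as antecedent — a donkey pronoun bound across the clause boundary.
Strong reading: for every (s,t) with borrowed(s,t), returned(s,t).
Restrictor pairs: (S1,T7) ✓  (S2,T8) ✗  (S3,T1) ✓  (S3,T2) ✓  (S3,T4) ✗  (S3,T5) ✓  (S3,T7) ✓  (S4,T1) ✓  (S4,T4) ✓  (S4,T7) ✓  (S6,T6) ✓  (S6,T8) ✗
Counterexamples (restrictor pairs failing the scope): 3.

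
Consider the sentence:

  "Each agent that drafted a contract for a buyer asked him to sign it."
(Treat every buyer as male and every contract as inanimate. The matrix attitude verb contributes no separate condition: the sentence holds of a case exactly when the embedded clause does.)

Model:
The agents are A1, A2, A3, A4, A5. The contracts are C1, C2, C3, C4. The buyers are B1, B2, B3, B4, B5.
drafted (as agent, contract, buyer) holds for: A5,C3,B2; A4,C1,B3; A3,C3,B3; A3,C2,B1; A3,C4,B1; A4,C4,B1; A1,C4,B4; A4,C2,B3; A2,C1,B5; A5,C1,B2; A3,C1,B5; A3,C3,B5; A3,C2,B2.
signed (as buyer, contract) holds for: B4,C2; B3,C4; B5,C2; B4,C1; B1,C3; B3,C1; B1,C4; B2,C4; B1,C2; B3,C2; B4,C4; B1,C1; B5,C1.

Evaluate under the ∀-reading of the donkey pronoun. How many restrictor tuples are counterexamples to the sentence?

5

"him" takes "a buyer" as antecedent and "it" takes "a contract"; both are donkey pronouns co-varying with the restrictor.
Strong reading: for every (a,c,b) with drafted(a,c,b), signed(b,c).
Restrictor triples: (A1,C4,B4)→signed(B4,C4) ✓  (A2,C1,B5)→signed(B5,C1) ✓  (A3,C1,B5)→signed(B5,C1) ✓  (A3,C2,B1)→signed(B1,C2) ✓  (A3,C2,B2)→signed(B2,C2) ✗  (A3,C3,B3)→signed(B3,C3) ✗  (A3,C3,B5)→signed(B5,C3) ✗  (A3,C4,B1)→signed(B1,C4) ✓  (A4,C1,B3)→signed(B3,C1) ✓  (A4,C2,B3)→signed(B3,C2) ✓  (A4,C4,B1)→signed(B1,C4) ✓  (A5,C1,B2)→signed(B2,C1) ✗  (A5,C3,B2)→signed(B2,C3) ✗
Counterexamples (restrictor triples failing the scope): 5.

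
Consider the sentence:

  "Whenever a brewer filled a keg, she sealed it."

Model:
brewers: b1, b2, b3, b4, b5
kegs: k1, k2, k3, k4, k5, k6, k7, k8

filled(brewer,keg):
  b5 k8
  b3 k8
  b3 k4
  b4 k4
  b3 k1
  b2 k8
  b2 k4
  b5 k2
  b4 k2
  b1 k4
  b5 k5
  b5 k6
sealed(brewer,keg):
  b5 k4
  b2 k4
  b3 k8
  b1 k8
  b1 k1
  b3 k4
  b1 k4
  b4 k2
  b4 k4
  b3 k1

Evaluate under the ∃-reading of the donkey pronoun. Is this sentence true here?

False

"it" takes "a keg" as antecedent — a donkey pronoun bound across the clause boundary.
Weak reading: every brewer b with some filled-keg has at least one filled-keg k such that sealed(b,k).
Per brewer: b1:✓  b2:✓  b3:✓  b4:✓  b5:✗
b5 has no witness among its filled-kegs.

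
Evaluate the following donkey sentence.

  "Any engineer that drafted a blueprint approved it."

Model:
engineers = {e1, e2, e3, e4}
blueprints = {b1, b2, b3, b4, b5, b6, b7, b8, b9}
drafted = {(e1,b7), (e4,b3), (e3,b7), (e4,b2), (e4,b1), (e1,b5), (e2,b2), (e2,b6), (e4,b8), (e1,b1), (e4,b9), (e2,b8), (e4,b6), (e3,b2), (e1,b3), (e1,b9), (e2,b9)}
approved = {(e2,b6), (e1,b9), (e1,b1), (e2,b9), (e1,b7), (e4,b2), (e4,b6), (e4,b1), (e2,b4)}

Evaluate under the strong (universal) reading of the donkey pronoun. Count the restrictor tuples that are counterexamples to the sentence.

"it" takes "a blueprint" as antecedent — a donkey pronoun bound across the clause boundary.
Strong reading: for every (e,b) with drafted(e,b), approved(e,b).
Restrictor pairs: (e1,b1) ✓  (e1,b3) ✗  (e1,b5) ✗  (e1,b7) ✓  (e1,b9) ✓  (e2,b2) ✗  (e2,b6) ✓  (e2,b8) ✗  (e2,b9) ✓  (e3,b2) ✗  (e3,b7) ✗  (e4,b1) ✓  (e4,b2) ✓  (e4,b3) ✗  (e4,b6) ✓  (e4,b8) ✗  (e4,b9) ✗
Counterexamples (restrictor pairs failing the scope): 9.

9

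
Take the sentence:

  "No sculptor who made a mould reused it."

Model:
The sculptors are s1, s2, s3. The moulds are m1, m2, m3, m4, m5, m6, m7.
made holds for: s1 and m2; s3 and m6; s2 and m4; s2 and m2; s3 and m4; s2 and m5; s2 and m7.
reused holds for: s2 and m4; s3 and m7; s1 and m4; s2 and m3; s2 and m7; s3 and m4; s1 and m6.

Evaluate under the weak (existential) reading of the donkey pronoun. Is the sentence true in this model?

"it" takes "a mould" as antecedent — a donkey pronoun bound across the clause boundary.
Truth condition: for no (s,m) with made(s,m) does reused(s,m) hold.
Restrictor pairs — does the scope hold? (s1,m2):fails  (s2,m2):fails  (s2,m4):holds  (s2,m5):fails  (s2,m7):holds  (s3,m4):holds  (s3,m6):fails
Scope holds for 3 pair(s), so the sentence is false.

False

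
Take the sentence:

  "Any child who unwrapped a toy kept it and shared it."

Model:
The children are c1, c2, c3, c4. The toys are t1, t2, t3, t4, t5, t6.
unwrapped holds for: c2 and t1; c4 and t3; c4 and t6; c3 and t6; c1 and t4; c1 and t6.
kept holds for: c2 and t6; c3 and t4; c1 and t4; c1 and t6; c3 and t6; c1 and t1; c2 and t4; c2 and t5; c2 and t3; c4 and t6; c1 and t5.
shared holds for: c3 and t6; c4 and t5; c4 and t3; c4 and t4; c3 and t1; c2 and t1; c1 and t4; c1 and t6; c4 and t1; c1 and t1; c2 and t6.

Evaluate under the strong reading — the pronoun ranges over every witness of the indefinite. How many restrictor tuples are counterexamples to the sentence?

"it" takes "a toy" as antecedent — a donkey pronoun bound across the clause boundary.
Strong reading: for every (c,t) with unwrapped(c,t), kept(c,t) ∧ shared(c,t).
Restrictor pairs: (c1,t4) ✓  (c1,t6) ✓  (c2,t1) ✗  (c3,t6) ✓  (c4,t3) ✗  (c4,t6) ✗
Counterexamples (restrictor pairs failing the scope): 3.

3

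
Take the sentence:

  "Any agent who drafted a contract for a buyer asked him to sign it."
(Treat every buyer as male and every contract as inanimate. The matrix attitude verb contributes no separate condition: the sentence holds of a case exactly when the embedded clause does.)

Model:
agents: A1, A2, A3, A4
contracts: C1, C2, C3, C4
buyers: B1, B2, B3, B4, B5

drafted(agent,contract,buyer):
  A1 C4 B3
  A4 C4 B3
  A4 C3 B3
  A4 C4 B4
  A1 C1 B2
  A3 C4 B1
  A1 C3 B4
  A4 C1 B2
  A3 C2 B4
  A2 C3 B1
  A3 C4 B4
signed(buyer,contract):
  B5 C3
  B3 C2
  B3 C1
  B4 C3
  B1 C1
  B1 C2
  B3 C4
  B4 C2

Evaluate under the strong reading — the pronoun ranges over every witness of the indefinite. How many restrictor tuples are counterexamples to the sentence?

7

"him" takes "a buyer" as antecedent and "it" takes "a contract"; both are donkey pronouns co-varying with the restrictor.
Strong reading: for every (a,c,b) with drafted(a,c,b), signed(b,c).
Restrictor triples: (A1,C1,B2)→signed(B2,C1) ✗  (A1,C3,B4)→signed(B4,C3) ✓  (A1,C4,B3)→signed(B3,C4) ✓  (A2,C3,B1)→signed(B1,C3) ✗  (A3,C2,B4)→signed(B4,C2) ✓  (A3,C4,B1)→signed(B1,C4) ✗  (A3,C4,B4)→signed(B4,C4) ✗  (A4,C1,B2)→signed(B2,C1) ✗  (A4,C3,B3)→signed(B3,C3) ✗  (A4,C4,B3)→signed(B3,C4) ✓  (A4,C4,B4)→signed(B4,C4) ✗
Counterexamples (restrictor triples failing the scope): 7.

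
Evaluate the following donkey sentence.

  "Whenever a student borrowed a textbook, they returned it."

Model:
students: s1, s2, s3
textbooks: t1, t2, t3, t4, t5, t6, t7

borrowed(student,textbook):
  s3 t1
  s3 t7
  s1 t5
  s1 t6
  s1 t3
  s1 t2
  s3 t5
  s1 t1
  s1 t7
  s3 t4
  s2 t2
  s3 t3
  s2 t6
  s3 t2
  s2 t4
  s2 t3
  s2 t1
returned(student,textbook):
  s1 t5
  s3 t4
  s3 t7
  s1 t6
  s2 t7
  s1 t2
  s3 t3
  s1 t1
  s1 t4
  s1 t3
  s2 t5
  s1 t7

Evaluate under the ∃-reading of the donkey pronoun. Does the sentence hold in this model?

"it" takes "a textbook" as antecedent — a donkey pronoun bound across the clause boundary.
Weak reading: every student s with some borrowed-textbook has at least one borrowed-textbook t such that returned(s,t).
Per student: s1:✓  s2:✗  s3:✓
s2 has no witness among its borrowed-textbooks.

False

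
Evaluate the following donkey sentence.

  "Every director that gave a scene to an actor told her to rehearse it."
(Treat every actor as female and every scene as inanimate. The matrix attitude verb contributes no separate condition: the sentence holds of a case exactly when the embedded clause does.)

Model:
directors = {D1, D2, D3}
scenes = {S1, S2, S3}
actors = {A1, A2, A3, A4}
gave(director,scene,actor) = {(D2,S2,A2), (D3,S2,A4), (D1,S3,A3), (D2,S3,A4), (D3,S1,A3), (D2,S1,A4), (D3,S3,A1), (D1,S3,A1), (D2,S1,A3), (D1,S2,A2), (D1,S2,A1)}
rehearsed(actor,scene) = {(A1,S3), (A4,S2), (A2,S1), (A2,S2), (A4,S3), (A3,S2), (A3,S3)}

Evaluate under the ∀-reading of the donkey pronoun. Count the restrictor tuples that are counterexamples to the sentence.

4

"her" takes "an actor" as antecedent and "it" takes "a scene"; both are donkey pronouns co-varying with the restrictor.
Strong reading: for every (d,s,a) with gave(d,s,a), rehearsed(a,s).
Restrictor triples: (D1,S2,A1)→rehearsed(A1,S2) ✗  (D1,S2,A2)→rehearsed(A2,S2) ✓  (D1,S3,A1)→rehearsed(A1,S3) ✓  (D1,S3,A3)→rehearsed(A3,S3) ✓  (D2,S1,A3)→rehearsed(A3,S1) ✗  (D2,S1,A4)→rehearsed(A4,S1) ✗  (D2,S2,A2)→rehearsed(A2,S2) ✓  (D2,S3,A4)→rehearsed(A4,S3) ✓  (D3,S1,A3)→rehearsed(A3,S1) ✗  (D3,S2,A4)→rehearsed(A4,S2) ✓  (D3,S3,A1)→rehearsed(A1,S3) ✓
Counterexamples (restrictor triples failing the scope): 4.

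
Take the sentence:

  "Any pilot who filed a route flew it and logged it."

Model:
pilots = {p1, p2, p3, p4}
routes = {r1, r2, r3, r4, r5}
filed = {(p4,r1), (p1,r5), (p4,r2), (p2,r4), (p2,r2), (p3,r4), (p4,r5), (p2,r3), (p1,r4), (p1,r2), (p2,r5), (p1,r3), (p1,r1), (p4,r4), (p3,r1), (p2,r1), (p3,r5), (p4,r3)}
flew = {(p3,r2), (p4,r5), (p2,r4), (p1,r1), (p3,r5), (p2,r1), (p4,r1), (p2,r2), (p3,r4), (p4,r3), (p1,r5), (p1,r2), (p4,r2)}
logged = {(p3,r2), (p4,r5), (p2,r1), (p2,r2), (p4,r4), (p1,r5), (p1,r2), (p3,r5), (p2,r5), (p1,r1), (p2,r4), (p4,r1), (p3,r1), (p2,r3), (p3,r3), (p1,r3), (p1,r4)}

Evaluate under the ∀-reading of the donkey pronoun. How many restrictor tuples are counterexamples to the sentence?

9

"it" takes "a route" as antecedent — a donkey pronoun bound across the clause boundary.
Strong reading: for every (p,r) with filed(p,r), flew(p,r) ∧ logged(p,r).
Restrictor pairs: (p1,r1) ✓  (p1,r2) ✓  (p1,r3) ✗  (p1,r4) ✗  (p1,r5) ✓  (p2,r1) ✓  (p2,r2) ✓  (p2,r3) ✗  (p2,r4) ✓  (p2,r5) ✗  (p3,r1) ✗  (p3,r4) ✗  (p3,r5) ✓  (p4,r1) ✓  (p4,r2) ✗  (p4,r3) ✗  (p4,r4) ✗  (p4,r5) ✓
Counterexamples (restrictor pairs failing the scope): 9.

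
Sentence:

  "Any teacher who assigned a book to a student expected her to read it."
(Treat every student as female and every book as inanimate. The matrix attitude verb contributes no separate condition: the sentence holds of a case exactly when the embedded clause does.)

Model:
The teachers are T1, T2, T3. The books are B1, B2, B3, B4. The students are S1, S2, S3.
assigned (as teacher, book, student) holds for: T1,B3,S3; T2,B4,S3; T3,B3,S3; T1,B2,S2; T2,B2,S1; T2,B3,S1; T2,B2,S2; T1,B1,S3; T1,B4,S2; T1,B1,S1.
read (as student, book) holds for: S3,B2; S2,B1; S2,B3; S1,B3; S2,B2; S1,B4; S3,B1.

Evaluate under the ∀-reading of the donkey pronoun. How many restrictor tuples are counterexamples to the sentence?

"her" takes "a student" as antecedent and "it" takes "a book"; both are donkey pronouns co-varying with the restrictor.
Strong reading: for every (t,b,s) with assigned(t,b,s), read(s,b).
Restrictor triples: (T1,B1,S1)→read(S1,B1) ✗  (T1,B1,S3)→read(S3,B1) ✓  (T1,B2,S2)→read(S2,B2) ✓  (T1,B3,S3)→read(S3,B3) ✗  (T1,B4,S2)→read(S2,B4) ✗  (T2,B2,S1)→read(S1,B2) ✗  (T2,B2,S2)→read(S2,B2) ✓  (T2,B3,S1)→read(S1,B3) ✓  (T2,B4,S3)→read(S3,B4) ✗  (T3,B3,S3)→read(S3,B3) ✗
Counterexamples (restrictor triples failing the scope): 6.

6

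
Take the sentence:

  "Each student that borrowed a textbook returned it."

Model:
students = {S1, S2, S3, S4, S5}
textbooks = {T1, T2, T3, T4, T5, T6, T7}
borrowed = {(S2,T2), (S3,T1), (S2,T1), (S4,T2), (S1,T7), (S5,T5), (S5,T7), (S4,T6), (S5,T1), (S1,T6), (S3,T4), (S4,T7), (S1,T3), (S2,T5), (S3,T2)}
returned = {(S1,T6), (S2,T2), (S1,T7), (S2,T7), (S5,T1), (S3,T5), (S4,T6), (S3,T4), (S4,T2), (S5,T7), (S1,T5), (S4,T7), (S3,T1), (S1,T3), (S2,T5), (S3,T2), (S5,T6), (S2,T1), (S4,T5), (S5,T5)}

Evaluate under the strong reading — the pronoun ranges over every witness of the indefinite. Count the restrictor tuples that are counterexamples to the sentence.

0

"it" takes "a textbook" as antecedent — a donkey pronoun bound across the clause boundary.
Strong reading: for every (s,t) with borrowed(s,t), returned(s,t).
Restrictor pairs: (S1,T3) ✓  (S1,T6) ✓  (S1,T7) ✓  (S2,T1) ✓  (S2,T2) ✓  (S2,T5) ✓  (S3,T1) ✓  (S3,T2) ✓  (S3,T4) ✓  (S4,T2) ✓  (S4,T6) ✓  (S4,T7) ✓  (S5,T1) ✓  (S5,T5) ✓  (S5,T7) ✓
Counterexamples (restrictor pairs failing the scope): 0.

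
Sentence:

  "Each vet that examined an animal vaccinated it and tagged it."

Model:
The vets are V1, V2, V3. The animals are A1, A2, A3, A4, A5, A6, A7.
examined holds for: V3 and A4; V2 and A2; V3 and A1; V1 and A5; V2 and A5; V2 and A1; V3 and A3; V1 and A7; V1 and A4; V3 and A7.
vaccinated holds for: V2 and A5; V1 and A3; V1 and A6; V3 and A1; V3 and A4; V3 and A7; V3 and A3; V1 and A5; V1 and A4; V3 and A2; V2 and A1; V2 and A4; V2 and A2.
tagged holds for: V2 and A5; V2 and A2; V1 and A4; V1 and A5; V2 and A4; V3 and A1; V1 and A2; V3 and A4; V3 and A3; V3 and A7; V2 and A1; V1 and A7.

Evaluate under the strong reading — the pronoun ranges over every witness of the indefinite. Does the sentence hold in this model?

False

"it" takes "an animal" as antecedent — a donkey pronoun bound across the clause boundary.
Strong reading: for every (v,a) with examined(v,a), vaccinated(v,a) ∧ tagged(v,a).
Restrictor pairs: (V1,A4) ✓  (V1,A5) ✓  (V1,A7) ✗  (V2,A1) ✓  (V2,A2) ✓  (V2,A5) ✓  (V3,A1) ✓  (V3,A3) ✓  (V3,A4) ✓  (V3,A7) ✓
Counterexample: (V1,A7) is in examined but fails the scope.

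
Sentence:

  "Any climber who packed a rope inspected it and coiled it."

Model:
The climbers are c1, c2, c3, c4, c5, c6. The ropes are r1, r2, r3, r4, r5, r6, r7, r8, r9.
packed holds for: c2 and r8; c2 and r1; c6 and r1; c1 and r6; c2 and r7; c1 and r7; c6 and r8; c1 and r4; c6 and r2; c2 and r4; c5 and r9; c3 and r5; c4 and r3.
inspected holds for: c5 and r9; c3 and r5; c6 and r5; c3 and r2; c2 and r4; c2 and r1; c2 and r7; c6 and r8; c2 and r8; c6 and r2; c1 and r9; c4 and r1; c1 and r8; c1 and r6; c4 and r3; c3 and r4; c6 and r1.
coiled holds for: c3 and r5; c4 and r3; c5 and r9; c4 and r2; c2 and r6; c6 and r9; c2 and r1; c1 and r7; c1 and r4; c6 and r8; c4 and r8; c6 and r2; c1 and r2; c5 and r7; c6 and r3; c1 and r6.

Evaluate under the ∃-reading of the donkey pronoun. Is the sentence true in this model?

True

"it" takes "a rope" as antecedent — a donkey pronoun bound across the clause boundary.
Weak reading: every climber c with some packed-rope has at least one packed-rope r such that inspected(c,r) ∧ coiled(c,r).
Per climber: c1:✓  c2:✓  c3:✓  c4:✓  c5:✓  c6:✓
Every climber in the restrictor has a witness.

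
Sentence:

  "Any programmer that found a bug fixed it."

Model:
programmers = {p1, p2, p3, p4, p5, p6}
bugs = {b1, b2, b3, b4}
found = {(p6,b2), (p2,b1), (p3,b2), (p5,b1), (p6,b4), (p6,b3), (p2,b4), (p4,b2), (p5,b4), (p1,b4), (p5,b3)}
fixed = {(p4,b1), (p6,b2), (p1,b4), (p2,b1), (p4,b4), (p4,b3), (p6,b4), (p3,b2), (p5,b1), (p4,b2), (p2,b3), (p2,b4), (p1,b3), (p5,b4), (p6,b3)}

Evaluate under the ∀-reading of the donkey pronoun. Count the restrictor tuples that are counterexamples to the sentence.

"it" takes "a bug" as antecedent — a donkey pronoun bound across the clause boundary.
Strong reading: for every (p,b) with found(p,b), fixed(p,b).
Restrictor pairs: (p1,b4) ✓  (p2,b1) ✓  (p2,b4) ✓  (p3,b2) ✓  (p4,b2) ✓  (p5,b1) ✓  (p5,b3) ✗  (p5,b4) ✓  (p6,b2) ✓  (p6,b3) ✓  (p6,b4) ✓
Counterexamples (restrictor pairs failing the scope): 1.

1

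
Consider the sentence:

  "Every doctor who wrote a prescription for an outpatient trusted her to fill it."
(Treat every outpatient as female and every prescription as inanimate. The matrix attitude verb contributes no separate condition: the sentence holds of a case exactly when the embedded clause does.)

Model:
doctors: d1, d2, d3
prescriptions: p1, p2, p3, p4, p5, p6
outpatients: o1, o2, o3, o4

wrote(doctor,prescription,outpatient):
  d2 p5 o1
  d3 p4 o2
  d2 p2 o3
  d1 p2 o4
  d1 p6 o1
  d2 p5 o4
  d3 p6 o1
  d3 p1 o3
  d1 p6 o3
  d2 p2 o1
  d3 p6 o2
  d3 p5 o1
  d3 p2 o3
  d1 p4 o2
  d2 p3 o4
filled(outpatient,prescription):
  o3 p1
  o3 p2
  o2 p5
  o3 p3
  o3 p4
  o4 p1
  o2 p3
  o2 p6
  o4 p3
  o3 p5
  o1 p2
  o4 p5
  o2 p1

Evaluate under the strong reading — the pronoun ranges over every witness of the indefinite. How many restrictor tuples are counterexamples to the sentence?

8

"her" takes "an outpatient" as antecedent and "it" takes "a prescription"; both are donkey pronouns co-varying with the restrictor.
Strong reading: for every (d,p,o) with wrote(d,p,o), filled(o,p).
Restrictor triples: (d1,p2,o4)→filled(o4,p2) ✗  (d1,p4,o2)→filled(o2,p4) ✗  (d1,p6,o1)→filled(o1,p6) ✗  (d1,p6,o3)→filled(o3,p6) ✗  (d2,p2,o1)→filled(o1,p2) ✓  (d2,p2,o3)→filled(o3,p2) ✓  (d2,p3,o4)→filled(o4,p3) ✓  (d2,p5,o1)→filled(o1,p5) ✗  (d2,p5,o4)→filled(o4,p5) ✓  (d3,p1,o3)→filled(o3,p1) ✓  (d3,p2,o3)→filled(o3,p2) ✓  (d3,p4,o2)→filled(o2,p4) ✗  (d3,p5,o1)→filled(o1,p5) ✗  (d3,p6,o1)→filled(o1,p6) ✗  (d3,p6,o2)→filled(o2,p6) ✓
Counterexamples (restrictor triples failing the scope): 8.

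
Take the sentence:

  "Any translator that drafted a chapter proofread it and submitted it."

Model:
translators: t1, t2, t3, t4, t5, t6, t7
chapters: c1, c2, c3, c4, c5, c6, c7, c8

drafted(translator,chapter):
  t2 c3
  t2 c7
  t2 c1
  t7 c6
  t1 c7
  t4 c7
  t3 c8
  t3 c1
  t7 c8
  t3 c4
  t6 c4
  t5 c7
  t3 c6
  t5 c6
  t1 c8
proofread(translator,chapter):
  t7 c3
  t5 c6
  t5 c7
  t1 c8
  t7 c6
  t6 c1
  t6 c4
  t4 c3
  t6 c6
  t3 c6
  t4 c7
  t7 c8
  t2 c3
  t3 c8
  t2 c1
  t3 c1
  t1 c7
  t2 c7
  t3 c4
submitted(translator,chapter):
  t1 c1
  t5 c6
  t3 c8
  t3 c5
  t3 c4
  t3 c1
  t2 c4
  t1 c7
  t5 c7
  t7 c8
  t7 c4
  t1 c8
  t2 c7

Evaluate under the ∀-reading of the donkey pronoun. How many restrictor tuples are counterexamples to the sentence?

6

"it" takes "a chapter" as antecedent — a donkey pronoun bound across the clause boundary.
Strong reading: for every (t,c) with drafted(t,c), proofread(t,c) ∧ submitted(t,c).
Restrictor pairs: (t1,c7) ✓  (t1,c8) ✓  (t2,c1) ✗  (t2,c3) ✗  (t2,c7) ✓  (t3,c1) ✓  (t3,c4) ✓  (t3,c6) ✗  (t3,c8) ✓  (t4,c7) ✗  (t5,c6) ✓  (t5,c7) ✓  (t6,c4) ✗  (t7,c6) ✗  (t7,c8) ✓
Counterexamples (restrictor pairs failing the scope): 6.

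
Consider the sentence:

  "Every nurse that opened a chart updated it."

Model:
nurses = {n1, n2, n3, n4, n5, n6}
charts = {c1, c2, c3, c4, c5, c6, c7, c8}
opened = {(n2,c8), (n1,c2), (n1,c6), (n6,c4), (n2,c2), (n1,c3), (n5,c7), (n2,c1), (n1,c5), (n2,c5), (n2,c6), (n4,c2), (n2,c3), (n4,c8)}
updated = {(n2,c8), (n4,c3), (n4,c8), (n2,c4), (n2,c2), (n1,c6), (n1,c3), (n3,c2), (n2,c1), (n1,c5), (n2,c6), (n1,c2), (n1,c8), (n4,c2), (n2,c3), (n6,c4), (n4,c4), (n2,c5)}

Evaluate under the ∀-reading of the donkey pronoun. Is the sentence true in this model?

False

"it" takes "a chart" as antecedent — a donkey pronoun bound across the clause boundary.
Strong reading: for every (n,c) with opened(n,c), updated(n,c).
Restrictor pairs: (n1,c2) ✓  (n1,c3) ✓  (n1,c5) ✓  (n1,c6) ✓  (n2,c1) ✓  (n2,c2) ✓  (n2,c3) ✓  (n2,c5) ✓  (n2,c6) ✓  (n2,c8) ✓  (n4,c2) ✓  (n4,c8) ✓  (n5,c7) ✗  (n6,c4) ✓
Counterexample: (n5,c7) is in opened but fails the scope.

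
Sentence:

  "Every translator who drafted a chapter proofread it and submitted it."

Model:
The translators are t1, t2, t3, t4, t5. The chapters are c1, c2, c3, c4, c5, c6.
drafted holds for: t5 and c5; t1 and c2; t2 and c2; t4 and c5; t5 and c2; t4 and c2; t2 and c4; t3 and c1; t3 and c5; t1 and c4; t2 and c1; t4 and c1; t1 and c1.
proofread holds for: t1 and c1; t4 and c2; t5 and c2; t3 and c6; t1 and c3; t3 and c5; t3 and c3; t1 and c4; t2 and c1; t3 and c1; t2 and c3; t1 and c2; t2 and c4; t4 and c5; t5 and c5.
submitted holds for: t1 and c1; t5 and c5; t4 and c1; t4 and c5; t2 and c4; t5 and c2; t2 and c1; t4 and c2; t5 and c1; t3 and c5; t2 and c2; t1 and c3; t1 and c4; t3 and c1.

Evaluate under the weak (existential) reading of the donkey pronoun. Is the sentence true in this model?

True

"it" takes "a chapter" as antecedent — a donkey pronoun bound across the clause boundary.
Weak reading: every translator t with some drafted-chapter has at least one drafted-chapter c such that proofread(t,c) ∧ submitted(t,c).
Per translator: t1:✓  t2:✓  t3:✓  t4:✓  t5:✓
Every translator in the restrictor has a witness.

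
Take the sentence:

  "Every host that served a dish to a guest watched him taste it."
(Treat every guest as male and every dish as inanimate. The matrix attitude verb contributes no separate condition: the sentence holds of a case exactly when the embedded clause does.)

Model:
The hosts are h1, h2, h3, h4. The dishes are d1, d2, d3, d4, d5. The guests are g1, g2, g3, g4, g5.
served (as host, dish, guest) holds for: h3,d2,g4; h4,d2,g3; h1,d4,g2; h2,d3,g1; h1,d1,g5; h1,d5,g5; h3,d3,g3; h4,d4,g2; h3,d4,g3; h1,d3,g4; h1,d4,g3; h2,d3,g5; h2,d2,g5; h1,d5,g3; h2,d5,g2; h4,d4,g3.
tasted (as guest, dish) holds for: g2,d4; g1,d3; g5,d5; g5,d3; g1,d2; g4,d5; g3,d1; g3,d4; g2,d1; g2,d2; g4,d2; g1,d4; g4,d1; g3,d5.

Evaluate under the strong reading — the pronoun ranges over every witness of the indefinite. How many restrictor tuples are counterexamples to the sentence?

6

"him" takes "a guest" as antecedent and "it" takes "a dish"; both are donkey pronouns co-varying with the restrictor.
Strong reading: for every (h,d,g) with served(h,d,g), tasted(g,d).
Restrictor triples: (h1,d1,g5)→tasted(g5,d1) ✗  (h1,d3,g4)→tasted(g4,d3) ✗  (h1,d4,g2)→tasted(g2,d4) ✓  (h1,d4,g3)→tasted(g3,d4) ✓  (h1,d5,g3)→tasted(g3,d5) ✓  (h1,d5,g5)→tasted(g5,d5) ✓  (h2,d2,g5)→tasted(g5,d2) ✗  (h2,d3,g1)→tasted(g1,d3) ✓  (h2,d3,g5)→tasted(g5,d3) ✓  (h2,d5,g2)→tasted(g2,d5) ✗  (h3,d2,g4)→tasted(g4,d2) ✓  (h3,d3,g3)→tasted(g3,d3) ✗  (h3,d4,g3)→tasted(g3,d4) ✓  (h4,d2,g3)→tasted(g3,d2) ✗  (h4,d4,g2)→tasted(g2,d4) ✓  (h4,d4,g3)→tasted(g3,d4) ✓
Counterexamples (restrictor triples failing the scope): 6.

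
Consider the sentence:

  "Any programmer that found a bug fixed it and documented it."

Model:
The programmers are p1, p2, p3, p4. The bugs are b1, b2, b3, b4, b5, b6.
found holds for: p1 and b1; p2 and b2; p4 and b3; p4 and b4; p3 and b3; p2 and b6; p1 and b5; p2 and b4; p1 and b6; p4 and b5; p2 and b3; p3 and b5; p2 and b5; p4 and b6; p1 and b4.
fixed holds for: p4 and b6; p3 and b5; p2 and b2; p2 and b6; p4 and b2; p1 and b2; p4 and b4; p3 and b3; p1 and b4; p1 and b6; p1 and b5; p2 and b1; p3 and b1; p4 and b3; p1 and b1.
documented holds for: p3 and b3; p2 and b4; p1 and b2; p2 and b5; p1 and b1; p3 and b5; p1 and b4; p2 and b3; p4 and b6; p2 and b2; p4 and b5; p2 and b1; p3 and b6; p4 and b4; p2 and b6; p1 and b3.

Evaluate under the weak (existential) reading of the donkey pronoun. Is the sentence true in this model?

True

"it" takes "a bug" as antecedent — a donkey pronoun bound across the clause boundary.
Weak reading: every programmer p with some found-bug has at least one found-bug b such that fixed(p,b) ∧ documented(p,b).
Per programmer: p1:✓  p2:✓  p3:✓  p4:✓
Every programmer in the restrictor has a witness.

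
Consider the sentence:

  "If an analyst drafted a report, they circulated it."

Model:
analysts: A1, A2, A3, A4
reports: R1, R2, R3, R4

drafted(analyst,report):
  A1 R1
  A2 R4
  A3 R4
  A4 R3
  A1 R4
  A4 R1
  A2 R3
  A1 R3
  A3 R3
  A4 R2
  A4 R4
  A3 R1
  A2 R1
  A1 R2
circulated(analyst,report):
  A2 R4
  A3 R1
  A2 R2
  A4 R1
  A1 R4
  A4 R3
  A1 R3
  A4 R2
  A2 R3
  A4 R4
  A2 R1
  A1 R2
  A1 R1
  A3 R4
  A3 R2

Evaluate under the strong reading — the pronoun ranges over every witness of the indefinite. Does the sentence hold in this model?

"it" takes "a report" as antecedent — a donkey pronoun bound across the clause boundary.
Strong reading: for every (a,r) with drafted(a,r), circulated(a,r).
Restrictor pairs: (A1,R1) ✓  (A1,R2) ✓  (A1,R3) ✓  (A1,R4) ✓  (A2,R1) ✓  (A2,R3) ✓  (A2,R4) ✓  (A3,R1) ✓  (A3,R3) ✗  (A3,R4) ✓  (A4,R1) ✓  (A4,R2) ✓  (A4,R3) ✓  (A4,R4) ✓
Counterexample: (A3,R3) is in drafted but fails the scope.

False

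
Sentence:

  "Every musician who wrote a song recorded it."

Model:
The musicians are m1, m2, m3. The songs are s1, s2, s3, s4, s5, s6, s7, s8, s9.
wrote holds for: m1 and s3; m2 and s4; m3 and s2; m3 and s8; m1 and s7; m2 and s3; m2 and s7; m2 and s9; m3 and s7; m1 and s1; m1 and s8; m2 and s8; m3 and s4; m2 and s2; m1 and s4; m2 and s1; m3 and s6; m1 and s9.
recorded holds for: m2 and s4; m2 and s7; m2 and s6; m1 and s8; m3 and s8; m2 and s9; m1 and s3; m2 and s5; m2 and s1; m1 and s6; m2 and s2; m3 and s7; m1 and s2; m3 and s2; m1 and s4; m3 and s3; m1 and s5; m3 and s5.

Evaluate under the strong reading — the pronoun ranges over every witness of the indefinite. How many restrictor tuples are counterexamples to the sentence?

"it" takes "a song" as antecedent — a donkey pronoun bound across the clause boundary.
Strong reading: for every (m,s) with wrote(m,s), recorded(m,s).
Restrictor pairs: (m1,s1) ✗  (m1,s3) ✓  (m1,s4) ✓  (m1,s7) ✗  (m1,s8) ✓  (m1,s9) ✗  (m2,s1) ✓  (m2,s2) ✓  (m2,s3) ✗  (m2,s4) ✓  (m2,s7) ✓  (m2,s8) ✗  (m2,s9) ✓  (m3,s2) ✓  (m3,s4) ✗  (m3,s6) ✗  (m3,s7) ✓  (m3,s8) ✓
Counterexamples (restrictor pairs failing the scope): 7.

7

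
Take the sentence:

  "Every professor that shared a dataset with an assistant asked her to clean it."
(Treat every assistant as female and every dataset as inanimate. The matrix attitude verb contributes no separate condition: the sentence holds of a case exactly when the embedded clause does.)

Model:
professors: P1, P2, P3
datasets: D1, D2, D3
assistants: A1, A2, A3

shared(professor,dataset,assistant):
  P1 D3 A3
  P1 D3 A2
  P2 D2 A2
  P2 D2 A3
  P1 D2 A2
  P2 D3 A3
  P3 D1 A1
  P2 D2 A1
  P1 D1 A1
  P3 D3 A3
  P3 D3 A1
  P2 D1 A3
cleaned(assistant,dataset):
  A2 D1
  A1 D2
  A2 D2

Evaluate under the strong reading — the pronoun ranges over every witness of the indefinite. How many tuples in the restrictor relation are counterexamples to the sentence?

"her" takes "an assistant" as antecedent and "it" takes "a dataset"; both are donkey pronouns co-varying with the restrictor.
Strong reading: for every (p,d,a) with shared(p,d,a), cleaned(a,d).
Restrictor triples: (P1,D1,A1)→cleaned(A1,D1) ✗  (P1,D2,A2)→cleaned(A2,D2) ✓  (P1,D3,A2)→cleaned(A2,D3) ✗  (P1,D3,A3)→cleaned(A3,D3) ✗  (P2,D1,A3)→cleaned(A3,D1) ✗  (P2,D2,A1)→cleaned(A1,D2) ✓  (P2,D2,A2)→cleaned(A2,D2) ✓  (P2,D2,A3)→cleaned(A3,D2) ✗  (P2,D3,A3)→cleaned(A3,D3) ✗  (P3,D1,A1)→cleaned(A1,D1) ✗  (P3,D3,A1)→cleaned(A1,D3) ✗  (P3,D3,A3)→cleaned(A3,D3) ✗
Counterexamples (restrictor triples failing the scope): 9.

9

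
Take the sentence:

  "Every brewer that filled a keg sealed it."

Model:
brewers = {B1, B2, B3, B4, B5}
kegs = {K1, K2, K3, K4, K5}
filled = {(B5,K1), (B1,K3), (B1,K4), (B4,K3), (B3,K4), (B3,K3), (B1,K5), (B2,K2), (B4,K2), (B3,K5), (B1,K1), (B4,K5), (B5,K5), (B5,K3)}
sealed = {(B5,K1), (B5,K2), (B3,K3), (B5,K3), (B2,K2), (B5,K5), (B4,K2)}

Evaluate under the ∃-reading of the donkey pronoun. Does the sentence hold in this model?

False

"it" takes "a keg" as antecedent — a donkey pronoun bound across the clause boundary.
Weak reading: every brewer b with some filled-keg has at least one filled-keg k such that sealed(b,k).
Per brewer: B1:✗  B2:✓  B3:✓  B4:✓  B5:✓
B1 has no witness among its filled-kegs.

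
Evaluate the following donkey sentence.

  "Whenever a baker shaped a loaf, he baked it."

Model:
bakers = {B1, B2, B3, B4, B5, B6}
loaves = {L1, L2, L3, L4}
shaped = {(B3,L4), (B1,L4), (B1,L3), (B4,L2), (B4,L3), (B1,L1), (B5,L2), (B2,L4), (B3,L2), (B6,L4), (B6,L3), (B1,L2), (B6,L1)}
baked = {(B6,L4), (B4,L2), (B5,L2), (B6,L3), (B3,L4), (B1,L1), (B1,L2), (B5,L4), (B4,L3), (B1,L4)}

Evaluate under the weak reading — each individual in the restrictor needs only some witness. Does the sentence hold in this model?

False

"it" takes "a loaf" as antecedent — a donkey pronoun bound across the clause boundary.
Weak reading: every baker b with some shaped-loaf has at least one shaped-loaf l such that baked(b,l).
Per baker: B1:✓  B2:✗  B3:✓  B4:✓  B5:✓  B6:✓
B2 has no witness among its shaped-loaves.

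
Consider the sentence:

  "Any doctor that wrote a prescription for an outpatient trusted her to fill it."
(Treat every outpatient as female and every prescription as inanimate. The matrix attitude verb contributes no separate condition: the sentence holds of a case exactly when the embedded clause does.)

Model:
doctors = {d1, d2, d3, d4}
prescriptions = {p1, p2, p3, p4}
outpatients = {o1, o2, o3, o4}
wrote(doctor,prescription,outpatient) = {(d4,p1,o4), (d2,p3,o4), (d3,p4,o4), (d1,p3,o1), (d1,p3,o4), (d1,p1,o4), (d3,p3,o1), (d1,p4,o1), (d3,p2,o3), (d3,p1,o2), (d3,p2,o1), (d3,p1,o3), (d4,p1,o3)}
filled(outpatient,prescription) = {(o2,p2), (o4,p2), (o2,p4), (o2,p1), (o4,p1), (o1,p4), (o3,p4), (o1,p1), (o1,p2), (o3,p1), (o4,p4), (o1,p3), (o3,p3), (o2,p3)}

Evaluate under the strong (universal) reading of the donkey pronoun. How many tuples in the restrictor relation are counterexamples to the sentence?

3

"her" takes "an outpatient" as antecedent and "it" takes "a prescription"; both are donkey pronouns co-varying with the restrictor.
Strong reading: for every (d,p,o) with wrote(d,p,o), filled(o,p).
Restrictor triples: (d1,p1,o4)→filled(o4,p1) ✓  (d1,p3,o1)→filled(o1,p3) ✓  (d1,p3,o4)→filled(o4,p3) ✗  (d1,p4,o1)→filled(o1,p4) ✓  (d2,p3,o4)→filled(o4,p3) ✗  (d3,p1,o2)→filled(o2,p1) ✓  (d3,p1,o3)→filled(o3,p1) ✓  (d3,p2,o1)→filled(o1,p2) ✓  (d3,p2,o3)→filled(o3,p2) ✗  (d3,p3,o1)→filled(o1,p3) ✓  (d3,p4,o4)→filled(o4,p4) ✓  (d4,p1,o3)→filled(o3,p1) ✓  (d4,p1,o4)→filled(o4,p1) ✓
Counterexamples (restrictor triples failing the scope): 3.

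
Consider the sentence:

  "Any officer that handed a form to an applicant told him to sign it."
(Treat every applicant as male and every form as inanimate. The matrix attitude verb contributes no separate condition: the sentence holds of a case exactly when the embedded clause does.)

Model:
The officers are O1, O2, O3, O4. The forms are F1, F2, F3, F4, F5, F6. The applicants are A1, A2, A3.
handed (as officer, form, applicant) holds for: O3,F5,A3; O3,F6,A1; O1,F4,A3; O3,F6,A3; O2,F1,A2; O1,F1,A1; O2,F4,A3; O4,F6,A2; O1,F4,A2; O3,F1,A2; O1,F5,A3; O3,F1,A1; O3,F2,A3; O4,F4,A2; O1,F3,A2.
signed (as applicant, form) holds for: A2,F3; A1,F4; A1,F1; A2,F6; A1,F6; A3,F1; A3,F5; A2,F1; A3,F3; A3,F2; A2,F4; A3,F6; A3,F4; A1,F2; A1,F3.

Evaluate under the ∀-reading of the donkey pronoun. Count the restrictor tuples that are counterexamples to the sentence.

"him" takes "an applicant" as antecedent and "it" takes "a form"; both are donkey pronouns co-varying with the restrictor.
Strong reading: for every (o,f,a) with handed(o,f,a), signed(a,f).
Restrictor triples: (O1,F1,A1)→signed(A1,F1) ✓  (O1,F3,A2)→signed(A2,F3) ✓  (O1,F4,A2)→signed(A2,F4) ✓  (O1,F4,A3)→signed(A3,F4) ✓  (O1,F5,A3)→signed(A3,F5) ✓  (O2,F1,A2)→signed(A2,F1) ✓  (O2,F4,A3)→signed(A3,F4) ✓  (O3,F1,A1)→signed(A1,F1) ✓  (O3,F1,A2)→signed(A2,F1) ✓  (O3,F2,A3)→signed(A3,F2) ✓  (O3,F5,A3)→signed(A3,F5) ✓  (O3,F6,A1)→signed(A1,F6) ✓  (O3,F6,A3)→signed(A3,F6) ✓  (O4,F4,A2)→signed(A2,F4) ✓  (O4,F6,A2)→signed(A2,F6) ✓
Counterexamples (restrictor triples failing the scope): 0.

0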